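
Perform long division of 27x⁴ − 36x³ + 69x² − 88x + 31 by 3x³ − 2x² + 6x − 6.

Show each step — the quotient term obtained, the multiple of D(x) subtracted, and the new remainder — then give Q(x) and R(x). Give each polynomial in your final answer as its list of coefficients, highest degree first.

Q = [9, -6]; R = [3, 2, -5]

Step 1: lead(27x⁴ − 36x³ + 69x² − 88x + 31) ÷ lead(D) = 27x⁴ ÷ 3x³ = 9x. Subtract (9x)·D = 27x⁴ − 18x³ + 54x² − 54x. Remainder: −18x³ + 15x² − 34x + 31.
Step 2: lead(−18x³ + 15x² − 34x + 31) ÷ lead(D) = −18x³ ÷ 3x³ = −6. Subtract (−6)·D = −18x³ + 12x² − 36x + 36. Remainder: 3x² + 2x − 5.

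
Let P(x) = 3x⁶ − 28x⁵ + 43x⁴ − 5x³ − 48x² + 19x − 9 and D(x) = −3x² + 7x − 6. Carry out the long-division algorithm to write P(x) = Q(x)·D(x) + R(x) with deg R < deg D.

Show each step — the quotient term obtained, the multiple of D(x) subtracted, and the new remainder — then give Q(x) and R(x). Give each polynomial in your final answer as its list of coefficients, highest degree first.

Q = [-1, 7, 4, -3, 1]; R = [-6, -3]

Step 1: lead(3x⁶ − 28x⁵ + 43x⁴ − 5x³ − 48x² + 19x − 9) ÷ lead(D) = 3x⁶ ÷ −3x² = −x⁴. Subtract (−x⁴)·D = 3x⁶ − 7x⁵ + 6x⁴. Remainder: −21x⁵ + 37x⁴ − 5x³ − 48x² + 19x − 9.
Step 2: lead(−21x⁵ + 37x⁴ − 5x³ − 48x² + 19x − 9) ÷ lead(D) = −21x⁵ ÷ −3x² = 7x³. Subtract (7x³)·D = −21x⁵ + 49x⁴ − 42x³. Remainder: −12x⁴ + 37x³ − 48x² + 19x − 9.
Step 3: lead(−12x⁴ + 37x³ − 48x² + 19x − 9) ÷ lead(D) = −12x⁴ ÷ −3x² = 4x². Subtract (4x²)·D = −12x⁴ + 28x³ − 24x². Remainder: 9x³ − 24x² + 19x − 9.
Step 4: lead(9x³ − 24x² + 19x − 9) ÷ lead(D) = 9x³ ÷ −3x² = −3x. Subtract (−3x)·D = 9x³ − 21x² + 18x. Remainder: −3x² + x − 9.
Step 5: lead(−3x² + x − 9) ÷ lead(D) = −3x² ÷ −3x² = 1. Subtract (1)·D = −3x² + 7x − 6. Remainder: −6x − 3.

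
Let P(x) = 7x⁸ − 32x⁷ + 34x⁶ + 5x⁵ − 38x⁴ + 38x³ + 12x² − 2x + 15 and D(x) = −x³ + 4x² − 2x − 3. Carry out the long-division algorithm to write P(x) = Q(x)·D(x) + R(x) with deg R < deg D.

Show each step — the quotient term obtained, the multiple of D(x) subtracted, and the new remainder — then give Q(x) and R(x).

Step 1: lead(7x⁸ − 32x⁷ + 34x⁶ + 5x⁵ − 38x⁴ + 38x³ + 12x² − 2x + 15) ÷ lead(D) = 7x⁸ ÷ −x³ = −7x⁵. Subtract (−7x⁵)·D = 7x⁸ − 28x⁷ + 14x⁶ + 21x⁵. Remainder: −4x⁷ + 20x⁶ − 16x⁵ − 38x⁴ + 38x³ + 12x² − 2x + 15.
Step 2: lead(−4x⁷ + 20x⁶ − 16x⁵ − 38x⁴ + 38x³ + 12x² − 2x + 15) ÷ lead(D) = −4x⁷ ÷ −x³ = 4x⁴. Subtract (4x⁴)·D = −4x⁷ + 16x⁶ − 8x⁵ − 12x⁴. Remainder: 4x⁶ − 8x⁵ − 26x⁴ + 38x³ + 12x² − 2x + 15.
Step 3: lead(4x⁶ − 8x⁵ − 26x⁴ + 38x³ + 12x² − 2x + 15) ÷ lead(D) = 4x⁶ ÷ −x³ = −4x³. Subtract (−4x³)·D = 4x⁶ − 16x⁵ + 8x⁴ + 12x³. Remainder: 8x⁵ − 34x⁴ + 26x³ + 12x² − 2x + 15.
Step 4: lead(8x⁵ − 34x⁴ + 26x³ + 12x² − 2x + 15) ÷ lead(D) = 8x⁵ ÷ −x³ = −8x². Subtract (−8x²)·D = 8x⁵ − 32x⁴ + 16x³ + 24x². Remainder: −2x⁴ + 10x³ − 12x² − 2x + 15.
Step 5: lead(−2x⁴ + 10x³ − 12x² − 2x + 15) ÷ lead(D) = −2x⁴ ÷ −x³ = 2x. Subtract (2x)·D = −2x⁴ + 8x³ − 4x² − 6x. Remainder: 2x³ − 8x² + 4x + 15.
Step 6: lead(2x³ − 8x² + 4x + 15) ÷ lead(D) = 2x³ ÷ −x³ = −2. Subtract (−2)·D = 2x³ − 8x² + 4x + 6. Remainder: 9.

Q(x) = −7x⁵ + 4x⁴ − 4x³ − 8x² + 2x − 2; R(x) = 9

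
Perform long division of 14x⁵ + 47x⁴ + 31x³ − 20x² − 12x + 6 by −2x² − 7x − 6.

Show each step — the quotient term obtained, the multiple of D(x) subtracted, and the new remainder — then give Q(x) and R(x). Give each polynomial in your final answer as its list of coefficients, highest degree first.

Q = [-7, 1, 2, 0]; R = [6]

Step 1: lead(14x⁵ + 47x⁴ + 31x³ − 20x² − 12x + 6) ÷ lead(D) = 14x⁵ ÷ −2x² = −7x³. Subtract (−7x³)·D = 14x⁵ + 49x⁴ + 42x³. Remainder: −2x⁴ − 11x³ − 20x² − 12x + 6.
Step 2: lead(−2x⁴ − 11x³ − 20x² − 12x + 6) ÷ lead(D) = −2x⁴ ÷ −2x² = x². Subtract (x²)·D = −2x⁴ − 7x³ − 6x². Remainder: −4x³ − 14x² − 12x + 6.
Step 3: lead(−4x³ − 14x² − 12x + 6) ÷ lead(D) = −4x³ ÷ −2x² = 2x. Subtract (2x)·D = −4x³ − 14x² − 12x. Remainder: 6.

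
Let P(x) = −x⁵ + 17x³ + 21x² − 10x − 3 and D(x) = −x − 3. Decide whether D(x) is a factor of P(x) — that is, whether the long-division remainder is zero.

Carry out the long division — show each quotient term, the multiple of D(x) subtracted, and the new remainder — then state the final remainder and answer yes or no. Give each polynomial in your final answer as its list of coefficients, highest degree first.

Step 1: lead(−x⁵ + 17x³ + 21x² − 10x − 3) ÷ lead(D) = −x⁵ ÷ −x = x⁴. Subtract (x⁴)·D = −x⁵ − 3x⁴. Remainder: 3x⁴ + 17x³ + 21x² − 10x − 3.
Step 2: lead(3x⁴ + 17x³ + 21x² − 10x − 3) ÷ lead(D) = 3x⁴ ÷ −x = −3x³. Subtract (−3x³)·D = 3x⁴ + 9x³. Remainder: 8x³ + 21x² − 10x − 3.
Step 3: lead(8x³ + 21x² − 10x − 3) ÷ lead(D) = 8x³ ÷ −x = −8x². Subtract (−8x²)·D = 8x³ + 24x². Remainder: −3x² − 10x − 3.
Step 4: lead(−3x² − 10x − 3) ÷ lead(D) = −3x² ÷ −x = 3x. Subtract (3x)·D = −3x² − 9x. Remainder: −x − 3.
Step 5: lead(−x − 3) ÷ lead(D) = −x ÷ −x = 1. Subtract (1)·D = −x − 3. Remainder: 0.

R = [0], so D(x) is a factor of P(x). yes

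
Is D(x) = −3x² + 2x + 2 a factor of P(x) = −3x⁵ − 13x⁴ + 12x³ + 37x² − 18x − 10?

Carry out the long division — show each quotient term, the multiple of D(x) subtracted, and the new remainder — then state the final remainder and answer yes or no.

R(x) = 8, so D(x) is not a factor of P(x). no

Step 1: lead(−3x⁵ − 13x⁴ + 12x³ + 37x² − 18x − 10) ÷ lead(D) = −3x⁵ ÷ −3x² = x³. Subtract (x³)·D = −3x⁵ + 2x⁴ + 2x³. Remainder: −15x⁴ + 10x³ + 37x² − 18x − 10.
Step 2: lead(−15x⁴ + 10x³ + 37x² − 18x − 10) ÷ lead(D) = −15x⁴ ÷ −3x² = 5x². Subtract (5x²)·D = −15x⁴ + 10x³ + 10x². Remainder: 27x² − 18x − 10.
Step 3: lead(27x² − 18x − 10) ÷ lead(D) = 27x² ÷ −3x² = −9. Subtract (−9)·D = 27x² − 18x − 18. Remainder: 8.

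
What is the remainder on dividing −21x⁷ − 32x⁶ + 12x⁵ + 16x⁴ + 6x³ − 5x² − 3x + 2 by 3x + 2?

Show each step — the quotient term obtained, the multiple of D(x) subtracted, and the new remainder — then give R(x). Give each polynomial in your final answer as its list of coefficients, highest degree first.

R = [0]

Step 1: lead(−21x⁷ − 32x⁶ + 12x⁵ + 16x⁴ + 6x³ − 5x² − 3x + 2) ÷ lead(D) = −21x⁷ ÷ 3x = −7x⁶. Subtract (−7x⁶)·D = −21x⁷ − 14x⁶. Remainder: −18x⁶ + 12x⁵ + 16x⁴ + 6x³ − 5x² − 3x + 2.
Step 2: lead(−18x⁶ + 12x⁵ + 16x⁴ + 6x³ − 5x² − 3x + 2) ÷ lead(D) = −18x⁶ ÷ 3x = −6x⁵. Subtract (−6x⁵)·D = −18x⁶ − 12x⁵. Remainder: 24x⁵ + 16x⁴ + 6x³ − 5x² − 3x + 2.
Step 3: lead(24x⁵ + 16x⁴ + 6x³ − 5x² − 3x + 2) ÷ lead(D) = 24x⁵ ÷ 3x = 8x⁴. Subtract (8x⁴)·D = 24x⁵ + 16x⁴. Remainder: 6x³ − 5x² − 3x + 2.
Step 4: lead(6x³ − 5x² − 3x + 2) ÷ lead(D) = 6x³ ÷ 3x = 2x². Subtract (2x²)·D = 6x³ + 4x². Remainder: −9x² − 3x + 2.
Step 5: lead(−9x² − 3x + 2) ÷ lead(D) = −9x² ÷ 3x = −3x. Subtract (−3x)·D = −9x² − 6x. Remainder: 3x + 2.
Step 6: lead(3x + 2) ÷ lead(D) = 3x ÷ 3x = 1. Subtract (1)·D = 3x + 2. Remainder: 0.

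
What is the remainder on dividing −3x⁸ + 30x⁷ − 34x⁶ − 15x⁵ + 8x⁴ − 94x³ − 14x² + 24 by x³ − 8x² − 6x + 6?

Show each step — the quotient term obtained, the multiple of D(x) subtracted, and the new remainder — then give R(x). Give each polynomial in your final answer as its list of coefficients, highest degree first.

Step 1: lead(−3x⁸ + 30x⁷ − 34x⁶ − 15x⁵ + 8x⁴ − 94x³ − 14x² + 24) ÷ lead(D) = −3x⁸ ÷ x³ = −3x⁵. Subtract (−3x⁵)·D = −3x⁸ + 24x⁷ + 18x⁶ − 18x⁵. Remainder: 6x⁷ − 52x⁶ + 3x⁵ + 8x⁴ − 94x³ − 14x² + 24.
Step 2: lead(6x⁷ − 52x⁶ + 3x⁵ + 8x⁴ − 94x³ − 14x² + 24) ÷ lead(D) = 6x⁷ ÷ x³ = 6x⁴. Subtract (6x⁴)·D = 6x⁷ − 48x⁶ − 36x⁵ + 36x⁴. Remainder: −4x⁶ + 39x⁵ − 28x⁴ − 94x³ − 14x² + 24.
Step 3: lead(−4x⁶ + 39x⁵ − 28x⁴ − 94x³ − 14x² + 24) ÷ lead(D) = −4x⁶ ÷ x³ = −4x³. Subtract (−4x³)·D = −4x⁶ + 32x⁵ + 24x⁴ − 24x³. Remainder: 7x⁵ − 52x⁴ − 70x³ − 14x² + 24.
Step 4: lead(7x⁵ − 52x⁴ − 70x³ − 14x² + 24) ÷ lead(D) = 7x⁵ ÷ x³ = 7x². Subtract (7x²)·D = 7x⁵ − 56x⁴ − 42x³ + 42x². Remainder: 4x⁴ − 28x³ − 56x² + 24.
Step 5: lead(4x⁴ − 28x³ − 56x² + 24) ÷ lead(D) = 4x⁴ ÷ x³ = 4x. Subtract (4x)·D = 4x⁴ − 32x³ − 24x² + 24x. Remainder: 4x³ − 32x² − 24x + 24.
Step 6: lead(4x³ − 32x² − 24x + 24) ÷ lead(D) = 4x³ ÷ x³ = 4. Subtract (4)·D = 4x³ − 32x² − 24x + 24. Remainder: 0.

R = [0]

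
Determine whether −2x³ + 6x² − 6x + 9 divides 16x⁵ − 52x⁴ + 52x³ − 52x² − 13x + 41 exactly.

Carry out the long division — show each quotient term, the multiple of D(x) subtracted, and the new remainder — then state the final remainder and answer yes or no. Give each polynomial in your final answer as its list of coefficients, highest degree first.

R = [8, -7, 5], so D(x) is not a factor of P(x). no

Step 1: lead(16x⁵ − 52x⁴ + 52x³ − 52x² − 13x + 41) ÷ lead(D) = 16x⁵ ÷ −2x³ = −8x². Subtract (−8x²)·D = 16x⁵ − 48x⁴ + 48x³ − 72x². Remainder: −4x⁴ + 4x³ + 20x² − 13x + 41.
Step 2: lead(−4x⁴ + 4x³ + 20x² − 13x + 41) ÷ lead(D) = −4x⁴ ÷ −2x³ = 2x. Subtract (2x)·D = −4x⁴ + 12x³ − 12x² + 18x. Remainder: −8x³ + 32x² − 31x + 41.
Step 3: lead(−8x³ + 32x² − 31x + 41) ÷ lead(D) = −8x³ ÷ −2x³ = 4. Subtract (4)·D = −8x³ + 24x² − 24x + 36. Remainder: 8x² − 7x + 5.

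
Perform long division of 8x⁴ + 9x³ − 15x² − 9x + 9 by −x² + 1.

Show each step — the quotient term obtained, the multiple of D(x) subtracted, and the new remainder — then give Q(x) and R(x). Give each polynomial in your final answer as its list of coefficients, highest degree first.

Q = [-8, -9, 7]; R = [2]

Step 1: lead(8x⁴ + 9x³ − 15x² − 9x + 9) ÷ lead(D) = 8x⁴ ÷ −x² = −8x². Subtract (−8x²)·D = 8x⁴ − 8x². Remainder: 9x³ − 7x² − 9x + 9.
Step 2: lead(9x³ − 7x² − 9x + 9) ÷ lead(D) = 9x³ ÷ −x² = −9x. Subtract (−9x)·D = 9x³ − 9x. Remainder: −7x² + 9.
Step 3: lead(−7x² + 9) ÷ lead(D) = −7x² ÷ −x² = 7. Subtract (7)·D = −7x² + 7. Remainder: 2.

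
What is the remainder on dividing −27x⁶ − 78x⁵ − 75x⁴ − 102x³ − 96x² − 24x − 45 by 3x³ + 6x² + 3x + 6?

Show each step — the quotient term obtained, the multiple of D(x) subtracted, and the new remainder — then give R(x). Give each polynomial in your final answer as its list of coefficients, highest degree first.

Step 1: lead(−27x⁶ − 78x⁵ − 75x⁴ − 102x³ − 96x² − 24x − 45) ÷ lead(D) = −27x⁶ ÷ 3x³ = −9x³. Subtract (−9x³)·D = −27x⁶ − 54x⁵ − 27x⁴ − 54x³. Remainder: −24x⁵ − 48x⁴ − 48x³ − 96x² − 24x − 45.
Step 2: lead(−24x⁵ − 48x⁴ − 48x³ − 96x² − 24x − 45) ÷ lead(D) = −24x⁵ ÷ 3x³ = −8x². Subtract (−8x²)·D = −24x⁵ − 48x⁴ − 24x³ − 48x². Remainder: −24x³ − 48x² − 24x − 45.
Step 3: lead(−24x³ − 48x² − 24x − 45) ÷ lead(D) = −24x³ ÷ 3x³ = −8. Subtract (−8)·D = −24x³ − 48x² − 24x − 48. Remainder: 3.

R = [3]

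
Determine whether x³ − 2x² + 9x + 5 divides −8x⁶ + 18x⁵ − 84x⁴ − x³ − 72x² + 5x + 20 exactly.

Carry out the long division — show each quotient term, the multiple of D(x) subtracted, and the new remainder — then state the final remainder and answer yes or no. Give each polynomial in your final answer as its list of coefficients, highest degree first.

Step 1: lead(−8x⁶ + 18x⁵ − 84x⁴ − x³ − 72x² + 5x + 20) ÷ lead(D) = −8x⁶ ÷ x³ = −8x³. Subtract (−8x³)·D = −8x⁶ + 16x⁵ − 72x⁴ − 40x³. Remainder: 2x⁵ − 12x⁴ + 39x³ − 72x² + 5x + 20.
Step 2: lead(2x⁵ − 12x⁴ + 39x³ − 72x² + 5x + 20) ÷ lead(D) = 2x⁵ ÷ x³ = 2x². Subtract (2x²)·D = 2x⁵ − 4x⁴ + 18x³ + 10x². Remainder: −8x⁴ + 21x³ − 82x² + 5x + 20.
Step 3: lead(−8x⁴ + 21x³ − 82x² + 5x + 20) ÷ lead(D) = −8x⁴ ÷ x³ = −8x. Subtract (−8x)·D = −8x⁴ + 16x³ − 72x² − 40x. Remainder: 5x³ − 10x² + 45x + 20.
Step 4: lead(5x³ − 10x² + 45x + 20) ÷ lead(D) = 5x³ ÷ x³ = 5. Subtract (5)·D = 5x³ − 10x² + 45x + 25. Remainder: −5.

R = [-5], so D(x) is not a factor of P(x). no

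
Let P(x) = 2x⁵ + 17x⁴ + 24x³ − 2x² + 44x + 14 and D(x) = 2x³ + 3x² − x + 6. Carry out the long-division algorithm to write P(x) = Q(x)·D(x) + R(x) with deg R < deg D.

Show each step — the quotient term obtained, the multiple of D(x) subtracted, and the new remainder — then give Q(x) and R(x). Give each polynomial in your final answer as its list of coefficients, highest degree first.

Step 1: lead(2x⁵ + 17x⁴ + 24x³ − 2x² + 44x + 14) ÷ lead(D) = 2x⁵ ÷ 2x³ = x². Subtract (x²)·D = 2x⁵ + 3x⁴ − x³ + 6x². Remainder: 14x⁴ + 25x³ − 8x² + 44x + 14.
Step 2: lead(14x⁴ + 25x³ − 8x² + 44x + 14) ÷ lead(D) = 14x⁴ ÷ 2x³ = 7x. Subtract (7x)·D = 14x⁴ + 21x³ − 7x² + 42x. Remainder: 4x³ − x² + 2x + 14.
Step 3: lead(4x³ − x² + 2x + 14) ÷ lead(D) = 4x³ ÷ 2x³ = 2. Subtract (2)·D = 4x³ + 6x² − 2x + 12. Remainder: −7x² + 4x + 2.

Q = [1, 7, 2]; R = [-7, 4, 2]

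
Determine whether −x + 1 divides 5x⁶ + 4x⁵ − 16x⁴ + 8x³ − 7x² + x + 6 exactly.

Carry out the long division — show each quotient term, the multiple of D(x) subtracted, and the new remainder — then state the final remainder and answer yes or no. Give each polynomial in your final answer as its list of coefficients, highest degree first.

Step 1: lead(5x⁶ + 4x⁵ − 16x⁴ + 8x³ − 7x² + x + 6) ÷ lead(D) = 5x⁶ ÷ −x = −5x⁵. Subtract (−5x⁵)·D = 5x⁶ − 5x⁵. Remainder: 9x⁵ − 16x⁴ + 8x³ − 7x² + x + 6.
Step 2: lead(9x⁵ − 16x⁴ + 8x³ − 7x² + x + 6) ÷ lead(D) = 9x⁵ ÷ −x = −9x⁴. Subtract (−9x⁴)·D = 9x⁵ − 9x⁴. Remainder: −7x⁴ + 8x³ − 7x² + x + 6.
Step 3: lead(−7x⁴ + 8x³ − 7x² + x + 6) ÷ lead(D) = −7x⁴ ÷ −x = 7x³. Subtract (7x³)·D = −7x⁴ + 7x³. Remainder: x³ − 7x² + x + 6.
Step 4: lead(x³ − 7x² + x + 6) ÷ lead(D) = x³ ÷ −x = −x². Subtract (−x²)·D = x³ − x². Remainder: −6x² + x + 6.
Step 5: lead(−6x² + x + 6) ÷ lead(D) = −6x² ÷ −x = 6x. Subtract (6x)·D = −6x² + 6x. Remainder: −5x + 6.
Step 6: lead(−5x + 6) ÷ lead(D) = −5x ÷ −x = 5. Subtract (5)·D = −5x + 5. Remainder: 1.

R = [1], so D(x) is not a factor of P(x). no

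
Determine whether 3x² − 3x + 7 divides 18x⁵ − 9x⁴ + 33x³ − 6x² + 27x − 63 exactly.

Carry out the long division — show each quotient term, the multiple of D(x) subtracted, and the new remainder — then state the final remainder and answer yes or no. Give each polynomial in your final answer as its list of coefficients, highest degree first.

Step 1: lead(18x⁵ − 9x⁴ + 33x³ − 6x² + 27x − 63) ÷ lead(D) = 18x⁵ ÷ 3x² = 6x³. Subtract (6x³)·D = 18x⁵ − 18x⁴ + 42x³. Remainder: 9x⁴ − 9x³ − 6x² + 27x − 63.
Step 2: lead(9x⁴ − 9x³ − 6x² + 27x − 63) ÷ lead(D) = 9x⁴ ÷ 3x² = 3x². Subtract (3x²)·D = 9x⁴ − 9x³ + 21x². Remainder: −27x² + 27x − 63.
Step 3: lead(−27x² + 27x − 63) ÷ lead(D) = −27x² ÷ 3x² = −9. Subtract (−9)·D = −27x² + 27x − 63. Remainder: 0.

R = [0], so D(x) is a factor of P(x). yes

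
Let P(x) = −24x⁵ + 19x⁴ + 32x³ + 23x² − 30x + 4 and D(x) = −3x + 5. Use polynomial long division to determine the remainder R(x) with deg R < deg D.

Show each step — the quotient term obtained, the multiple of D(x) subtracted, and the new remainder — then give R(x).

R(x) = 4

Step 1: lead(−24x⁵ + 19x⁴ + 32x³ + 23x² − 30x + 4) ÷ lead(D) = −24x⁵ ÷ −3x = 8x⁴. Subtract (8x⁴)·D = −24x⁵ + 40x⁴. Remainder: −21x⁴ + 32x³ + 23x² − 30x + 4.
Step 2: lead(−21x⁴ + 32x³ + 23x² − 30x + 4) ÷ lead(D) = −21x⁴ ÷ −3x = 7x³. Subtract (7x³)·D = −21x⁴ + 35x³. Remainder: −3x³ + 23x² − 30x + 4.
Step 3: lead(−3x³ + 23x² − 30x + 4) ÷ lead(D) = −3x³ ÷ −3x = x². Subtract (x²)·D = −3x³ + 5x². Remainder: 18x² − 30x + 4.
Step 4: lead(18x² − 30x + 4) ÷ lead(D) = 18x² ÷ −3x = −6x. Subtract (−6x)·D = 18x² − 30x. Remainder: 4.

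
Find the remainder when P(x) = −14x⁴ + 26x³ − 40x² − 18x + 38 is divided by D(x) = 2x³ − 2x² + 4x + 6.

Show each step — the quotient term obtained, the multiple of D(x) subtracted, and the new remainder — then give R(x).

Step 1: lead(−14x⁴ + 26x³ − 40x² − 18x + 38) ÷ lead(D) = −14x⁴ ÷ 2x³ = −7x. Subtract (−7x)·D = −14x⁴ + 14x³ − 28x² − 42x. Remainder: 12x³ − 12x² + 24x + 38.
Step 2: lead(12x³ − 12x² + 24x + 38) ÷ lead(D) = 12x³ ÷ 2x³ = 6. Subtract (6)·D = 12x³ − 12x² + 24x + 36. Remainder: 2.

R(x) = 2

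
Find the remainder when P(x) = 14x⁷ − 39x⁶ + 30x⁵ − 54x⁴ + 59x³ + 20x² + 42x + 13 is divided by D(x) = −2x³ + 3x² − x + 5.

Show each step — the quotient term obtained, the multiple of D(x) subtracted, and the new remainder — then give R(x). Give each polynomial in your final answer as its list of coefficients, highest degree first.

Step 1: lead(14x⁷ − 39x⁶ + 30x⁵ − 54x⁴ + 59x³ + 20x² + 42x + 13) ÷ lead(D) = 14x⁷ ÷ −2x³ = −7x⁴. Subtract (−7x⁴)·D = 14x⁷ − 21x⁶ + 7x⁵ − 35x⁴. Remainder: −18x⁶ + 23x⁵ − 19x⁴ + 59x³ + 20x² + 42x + 13.
Step 2: lead(−18x⁶ + 23x⁵ − 19x⁴ + 59x³ + 20x² + 42x + 13) ÷ lead(D) = −18x⁶ ÷ −2x³ = 9x³. Subtract (9x³)·D = −18x⁶ + 27x⁵ − 9x⁴ + 45x³. Remainder: −4x⁵ − 10x⁴ + 14x³ + 20x² + 42x + 13.
Step 3: lead(−4x⁵ − 10x⁴ + 14x³ + 20x² + 42x + 13) ÷ lead(D) = −4x⁵ ÷ −2x³ = 2x². Subtract (2x²)·D = −4x⁵ + 6x⁴ − 2x³ + 10x². Remainder: −16x⁴ + 16x³ + 10x² + 42x + 13.
Step 4: lead(−16x⁴ + 16x³ + 10x² + 42x + 13) ÷ lead(D) = −16x⁴ ÷ −2x³ = 8x. Subtract (8x)·D = −16x⁴ + 24x³ − 8x² + 40x. Remainder: −8x³ + 18x² + 2x + 13.
Step 5: lead(−8x³ + 18x² + 2x + 13) ÷ lead(D) = −8x³ ÷ −2x³ = 4. Subtract (4)·D = −8x³ + 12x² − 4x + 20. Remainder: 6x² + 6x − 7.

R = [6, 6, -7]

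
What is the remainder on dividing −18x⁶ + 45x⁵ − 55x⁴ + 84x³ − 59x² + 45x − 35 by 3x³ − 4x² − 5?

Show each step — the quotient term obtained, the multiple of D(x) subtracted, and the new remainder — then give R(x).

Step 1: lead(−18x⁶ + 45x⁵ − 55x⁴ + 84x³ − 59x² + 45x − 35) ÷ lead(D) = −18x⁶ ÷ 3x³ = −6x³. Subtract (−6x³)·D = −18x⁶ + 24x⁵ + 30x³. Remainder: 21x⁵ − 55x⁴ + 54x³ − 59x² + 45x − 35.
Step 2: lead(21x⁵ − 55x⁴ + 54x³ − 59x² + 45x − 35) ÷ lead(D) = 21x⁵ ÷ 3x³ = 7x². Subtract (7x²)·D = 21x⁵ − 28x⁴ − 35x². Remainder: −27x⁴ + 54x³ − 24x² + 45x − 35.
Step 3: lead(−27x⁴ + 54x³ − 24x² + 45x − 35) ÷ lead(D) = −27x⁴ ÷ 3x³ = −9x. Subtract (−9x)·D = −27x⁴ + 36x³ + 45x. Remainder: 18x³ − 24x² − 35.
Step 4: lead(18x³ − 24x² − 35) ÷ lead(D) = 18x³ ÷ 3x³ = 6. Subtract (6)·D = 18x³ − 24x² − 30. Remainder: −5.

R(x) = −5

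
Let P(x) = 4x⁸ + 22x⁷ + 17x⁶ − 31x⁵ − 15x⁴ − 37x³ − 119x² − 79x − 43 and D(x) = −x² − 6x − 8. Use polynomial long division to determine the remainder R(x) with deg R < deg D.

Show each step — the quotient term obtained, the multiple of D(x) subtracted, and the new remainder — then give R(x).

R(x) = 7x − 3

Step 1: lead(4x⁸ + 22x⁷ + 17x⁶ − 31x⁵ − 15x⁴ − 37x³ − 119x² − 79x − 43) ÷ lead(D) = 4x⁸ ÷ −x² = −4x⁶. Subtract (−4x⁶)·D = 4x⁸ + 24x⁷ + 32x⁶. Remainder: −2x⁷ − 15x⁶ − 31x⁵ − 15x⁴ − 37x³ − 119x² − 79x − 43.
Step 2: lead(−2x⁷ − 15x⁶ − 31x⁵ − 15x⁴ − 37x³ − 119x² − 79x − 43) ÷ lead(D) = −2x⁷ ÷ −x² = 2x⁵. Subtract (2x⁵)·D = −2x⁷ − 12x⁶ − 16x⁵. Remainder: −3x⁶ − 15x⁵ − 15x⁴ − 37x³ − 119x² − 79x − 43.
Step 3: lead(−3x⁶ − 15x⁵ − 15x⁴ − 37x³ − 119x² − 79x − 43) ÷ lead(D) = −3x⁶ ÷ −x² = 3x⁴. Subtract (3x⁴)·D = −3x⁶ − 18x⁵ − 24x⁴. Remainder: 3x⁵ + 9x⁴ − 37x³ − 119x² − 79x − 43.
Step 4: lead(3x⁵ + 9x⁴ − 37x³ − 119x² − 79x − 43) ÷ lead(D) = 3x⁵ ÷ −x² = −3x³. Subtract (−3x³)·D = 3x⁵ + 18x⁴ + 24x³. Remainder: −9x⁴ − 61x³ − 119x² − 79x − 43.
Step 5: lead(−9x⁴ − 61x³ − 119x² − 79x − 43) ÷ lead(D) = −9x⁴ ÷ −x² = 9x². Subtract (9x²)·D = −9x⁴ − 54x³ − 72x². Remainder: −7x³ − 47x² − 79x − 43.
Step 6: lead(−7x³ − 47x² − 79x − 43) ÷ lead(D) = −7x³ ÷ −x² = 7x. Subtract (7x)·D = −7x³ − 42x² − 56x. Remainder: −5x² − 23x − 43.
Step 7: lead(−5x² − 23x − 43) ÷ lead(D) = −5x² ÷ −x² = 5. Subtract (5)·D = −5x² − 30x − 40. Remainder: 7x − 3.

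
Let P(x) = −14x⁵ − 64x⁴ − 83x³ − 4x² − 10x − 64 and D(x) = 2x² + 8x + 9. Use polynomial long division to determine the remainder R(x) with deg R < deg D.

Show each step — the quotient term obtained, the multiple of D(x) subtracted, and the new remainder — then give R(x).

R(x) = 8

Step 1: lead(−14x⁵ − 64x⁴ − 83x³ − 4x² − 10x − 64) ÷ lead(D) = −14x⁵ ÷ 2x² = −7x³. Subtract (−7x³)·D = −14x⁵ − 56x⁴ − 63x³. Remainder: −8x⁴ − 20x³ − 4x² − 10x − 64.
Step 2: lead(−8x⁴ − 20x³ − 4x² − 10x − 64) ÷ lead(D) = −8x⁴ ÷ 2x² = −4x². Subtract (−4x²)·D = −8x⁴ − 32x³ − 36x². Remainder: 12x³ + 32x² − 10x − 64.
Step 3: lead(12x³ + 32x² − 10x − 64) ÷ lead(D) = 12x³ ÷ 2x² = 6x. Subtract (6x)·D = 12x³ + 48x² + 54x. Remainder: −16x² − 64x − 64.
Step 4: lead(−16x² − 64x − 64) ÷ lead(D) = −16x² ÷ 2x² = −8. Subtract (−8)·D = −16x² − 64x − 72. Remainder: 8.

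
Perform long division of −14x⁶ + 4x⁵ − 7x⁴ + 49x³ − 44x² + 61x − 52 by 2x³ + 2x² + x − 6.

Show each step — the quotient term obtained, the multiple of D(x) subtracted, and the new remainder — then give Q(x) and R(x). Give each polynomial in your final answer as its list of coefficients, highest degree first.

Q = [-7, 9, -9, 8]; R = [3, -1, -4]

Step 1: lead(−14x⁶ + 4x⁵ − 7x⁴ + 49x³ − 44x² + 61x − 52) ÷ lead(D) = −14x⁶ ÷ 2x³ = −7x³. Subtract (−7x³)·D = −14x⁶ − 14x⁵ − 7x⁴ + 42x³. Remainder: 18x⁵ + 7x³ − 44x² + 61x − 52.
Step 2: lead(18x⁵ + 7x³ − 44x² + 61x − 52) ÷ lead(D) = 18x⁵ ÷ 2x³ = 9x². Subtract (9x²)·D = 18x⁵ + 18x⁴ + 9x³ − 54x². Remainder: −18x⁴ − 2x³ + 10x² + 61x − 52.
Step 3: lead(−18x⁴ − 2x³ + 10x² + 61x − 52) ÷ lead(D) = −18x⁴ ÷ 2x³ = −9x. Subtract (−9x)·D = −18x⁴ − 18x³ − 9x² + 54x. Remainder: 16x³ + 19x² + 7x − 52.
Step 4: lead(16x³ + 19x² + 7x − 52) ÷ lead(D) = 16x³ ÷ 2x³ = 8. Subtract (8)·D = 16x³ + 16x² + 8x − 48. Remainder: 3x² − x − 4.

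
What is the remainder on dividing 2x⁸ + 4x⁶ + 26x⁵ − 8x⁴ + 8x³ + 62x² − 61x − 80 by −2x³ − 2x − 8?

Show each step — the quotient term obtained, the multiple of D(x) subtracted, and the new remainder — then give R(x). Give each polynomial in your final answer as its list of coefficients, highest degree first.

Step 1: lead(2x⁸ + 4x⁶ + 26x⁵ − 8x⁴ + 8x³ + 62x² − 61x − 80) ÷ lead(D) = 2x⁸ ÷ −2x³ = −x⁵. Subtract (−x⁵)·D = 2x⁸ + 2x⁶ + 8x⁵. Remainder: 2x⁶ + 18x⁵ − 8x⁴ + 8x³ + 62x² − 61x − 80.
Step 2: lead(2x⁶ + 18x⁵ − 8x⁴ + 8x³ + 62x² − 61x − 80) ÷ lead(D) = 2x⁶ ÷ −2x³ = −x³. Subtract (−x³)·D = 2x⁶ + 2x⁴ + 8x³. Remainder: 18x⁵ − 10x⁴ + 62x² − 61x − 80.
Step 3: lead(18x⁵ − 10x⁴ + 62x² − 61x − 80) ÷ lead(D) = 18x⁵ ÷ −2x³ = −9x². Subtract (−9x²)·D = 18x⁵ + 18x³ + 72x². Remainder: −10x⁴ − 18x³ − 10x² − 61x − 80.
Step 4: lead(−10x⁴ − 18x³ − 10x² − 61x − 80) ÷ lead(D) = −10x⁴ ÷ −2x³ = 5x. Subtract (5x)·D = −10x⁴ − 10x² − 40x. Remainder: −18x³ − 21x − 80.
Step 5: lead(−18x³ − 21x − 80) ÷ lead(D) = −18x³ ÷ −2x³ = 9. Subtract (9)·D = −18x³ − 18x − 72. Remainder: −3x − 8.

R = [-3, -8]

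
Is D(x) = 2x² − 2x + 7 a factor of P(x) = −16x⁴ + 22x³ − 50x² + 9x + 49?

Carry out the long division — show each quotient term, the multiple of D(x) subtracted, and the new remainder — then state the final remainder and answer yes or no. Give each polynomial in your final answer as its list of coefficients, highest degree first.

Step 1: lead(−16x⁴ + 22x³ − 50x² + 9x + 49) ÷ lead(D) = −16x⁴ ÷ 2x² = −8x². Subtract (−8x²)·D = −16x⁴ + 16x³ − 56x². Remainder: 6x³ + 6x² + 9x + 49.
Step 2: lead(6x³ + 6x² + 9x + 49) ÷ lead(D) = 6x³ ÷ 2x² = 3x. Subtract (3x)·D = 6x³ − 6x² + 21x. Remainder: 12x² − 12x + 49.
Step 3: lead(12x² − 12x + 49) ÷ lead(D) = 12x² ÷ 2x² = 6. Subtract (6)·D = 12x² − 12x + 42. Remainder: 7.

R = [7], so D(x) is not a factor of P(x). no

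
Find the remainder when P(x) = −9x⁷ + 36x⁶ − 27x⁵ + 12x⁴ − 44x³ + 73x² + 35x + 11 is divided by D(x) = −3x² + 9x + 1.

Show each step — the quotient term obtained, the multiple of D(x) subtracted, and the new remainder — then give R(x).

Step 1: lead(−9x⁷ + 36x⁶ − 27x⁵ + 12x⁴ − 44x³ + 73x² + 35x + 11) ÷ lead(D) = −9x⁷ ÷ −3x² = 3x⁵. Subtract (3x⁵)·D = −9x⁷ + 27x⁶ + 3x⁵. Remainder: 9x⁶ − 30x⁵ + 12x⁴ − 44x³ + 73x² + 35x + 11.
Step 2: lead(9x⁶ − 30x⁵ + 12x⁴ − 44x³ + 73x² + 35x + 11) ÷ lead(D) = 9x⁶ ÷ −3x² = −3x⁴. Subtract (−3x⁴)·D = 9x⁶ − 27x⁵ − 3x⁴. Remainder: −3x⁵ + 15x⁴ − 44x³ + 73x² + 35x + 11.
Step 3: lead(−3x⁵ + 15x⁴ − 44x³ + 73x² + 35x + 11) ÷ lead(D) = −3x⁵ ÷ −3x² = x³. Subtract (x³)·D = −3x⁵ + 9x⁴ + x³. Remainder: 6x⁴ − 45x³ + 73x² + 35x + 11.
Step 4: lead(6x⁴ − 45x³ + 73x² + 35x + 11) ÷ lead(D) = 6x⁴ ÷ −3x² = −2x². Subtract (−2x²)·D = 6x⁴ − 18x³ − 2x². Remainder: −27x³ + 75x² + 35x + 11.
Step 5: lead(−27x³ + 75x² + 35x + 11) ÷ lead(D) = −27x³ ÷ −3x² = 9x. Subtract (9x)·D = −27x³ + 81x² + 9x. Remainder: −6x² + 26x + 11.
Step 6: lead(−6x² + 26x + 11) ÷ lead(D) = −6x² ÷ −3x² = 2. Subtract (2)·D = −6x² + 18x + 2. Remainder: 8x + 9.

R(x) = 8x + 9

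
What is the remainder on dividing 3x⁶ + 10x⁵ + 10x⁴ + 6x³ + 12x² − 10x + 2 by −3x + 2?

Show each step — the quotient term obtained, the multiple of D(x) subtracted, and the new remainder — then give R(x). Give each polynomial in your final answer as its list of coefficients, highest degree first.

Step 1: lead(3x⁶ + 10x⁵ + 10x⁴ + 6x³ + 12x² − 10x + 2) ÷ lead(D) = 3x⁶ ÷ −3x = −x⁵. Subtract (−x⁵)·D = 3x⁶ − 2x⁵. Remainder: 12x⁵ + 10x⁴ + 6x³ + 12x² − 10x + 2.
Step 2: lead(12x⁵ + 10x⁴ + 6x³ + 12x² − 10x + 2) ÷ lead(D) = 12x⁵ ÷ −3x = −4x⁴. Subtract (−4x⁴)·D = 12x⁵ − 8x⁴. Remainder: 18x⁴ + 6x³ + 12x² − 10x + 2.
Step 3: lead(18x⁴ + 6x³ + 12x² − 10x + 2) ÷ lead(D) = 18x⁴ ÷ −3x = −6x³. Subtract (−6x³)·D = 18x⁴ − 12x³. Remainder: 18x³ + 12x² − 10x + 2.
Step 4: lead(18x³ + 12x² − 10x + 2) ÷ lead(D) = 18x³ ÷ −3x = −6x². Subtract (−6x²)·D = 18x³ − 12x². Remainder: 24x² − 10x + 2.
Step 5: lead(24x² − 10x + 2) ÷ lead(D) = 24x² ÷ −3x = −8x. Subtract (−8x)·D = 24x² − 16x. Remainder: 6x + 2.
Step 6: lead(6x + 2) ÷ lead(D) = 6x ÷ −3x = −2. Subtract (−2)·D = 6x − 4. Remainder: 6.

R = [6]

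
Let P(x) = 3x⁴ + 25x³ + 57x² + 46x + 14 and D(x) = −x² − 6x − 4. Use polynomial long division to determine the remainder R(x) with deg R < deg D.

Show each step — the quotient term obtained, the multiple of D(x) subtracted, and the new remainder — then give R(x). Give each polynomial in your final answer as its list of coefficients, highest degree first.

R = [2]

Step 1: lead(3x⁴ + 25x³ + 57x² + 46x + 14) ÷ lead(D) = 3x⁴ ÷ −x² = −3x². Subtract (−3x²)·D = 3x⁴ + 18x³ + 12x². Remainder: 7x³ + 45x² + 46x + 14.
Step 2: lead(7x³ + 45x² + 46x + 14) ÷ lead(D) = 7x³ ÷ −x² = −7x. Subtract (−7x)·D = 7x³ + 42x² + 28x. Remainder: 3x² + 18x + 14.
Step 3: lead(3x² + 18x + 14) ÷ lead(D) = 3x² ÷ −x² = −3. Subtract (−3)·D = 3x² + 18x + 12. Remainder: 2.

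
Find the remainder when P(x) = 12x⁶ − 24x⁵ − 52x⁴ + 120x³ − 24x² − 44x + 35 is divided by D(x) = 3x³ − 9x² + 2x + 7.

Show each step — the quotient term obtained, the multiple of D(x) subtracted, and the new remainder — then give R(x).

Step 1: lead(12x⁶ − 24x⁵ − 52x⁴ + 120x³ − 24x² − 44x + 35) ÷ lead(D) = 12x⁶ ÷ 3x³ = 4x³. Subtract (4x³)·D = 12x⁶ − 36x⁵ + 8x⁴ + 28x³. Remainder: 12x⁵ − 60x⁴ + 92x³ − 24x² − 44x + 35.
Step 2: lead(12x⁵ − 60x⁴ + 92x³ − 24x² − 44x + 35) ÷ lead(D) = 12x⁵ ÷ 3x³ = 4x². Subtract (4x²)·D = 12x⁵ − 36x⁴ + 8x³ + 28x². Remainder: −24x⁴ + 84x³ − 52x² − 44x + 35.
Step 3: lead(−24x⁴ + 84x³ − 52x² − 44x + 35) ÷ lead(D) = −24x⁴ ÷ 3x³ = −8x. Subtract (−8x)·D = −24x⁴ + 72x³ − 16x² − 56x. Remainder: 12x³ − 36x² + 12x + 35.
Step 4: lead(12x³ − 36x² + 12x + 35) ÷ lead(D) = 12x³ ÷ 3x³ = 4. Subtract (4)·D = 12x³ − 36x² + 8x + 28. Remainder: 4x + 7.

R(x) = 4x + 7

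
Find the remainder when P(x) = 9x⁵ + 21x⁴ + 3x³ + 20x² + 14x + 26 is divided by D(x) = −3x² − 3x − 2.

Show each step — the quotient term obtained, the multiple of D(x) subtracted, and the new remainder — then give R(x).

Step 1: lead(9x⁵ + 21x⁴ + 3x³ + 20x² + 14x + 26) ÷ lead(D) = 9x⁵ ÷ −3x² = −3x³. Subtract (−3x³)·D = 9x⁵ + 9x⁴ + 6x³. Remainder: 12x⁴ − 3x³ + 20x² + 14x + 26.
Step 2: lead(12x⁴ − 3x³ + 20x² + 14x + 26) ÷ lead(D) = 12x⁴ ÷ −3x² = −4x². Subtract (−4x²)·D = 12x⁴ + 12x³ + 8x². Remainder: −15x³ + 12x² + 14x + 26.
Step 3: lead(−15x³ + 12x² + 14x + 26) ÷ lead(D) = −15x³ ÷ −3x² = 5x. Subtract (5x)·D = −15x³ − 15x² − 10x. Remainder: 27x² + 24x + 26.
Step 4: lead(27x² + 24x + 26) ÷ lead(D) = 27x² ÷ −3x² = −9. Subtract (−9)·D = 27x² + 27x + 18. Remainder: −3x + 8.

R(x) = −3x + 8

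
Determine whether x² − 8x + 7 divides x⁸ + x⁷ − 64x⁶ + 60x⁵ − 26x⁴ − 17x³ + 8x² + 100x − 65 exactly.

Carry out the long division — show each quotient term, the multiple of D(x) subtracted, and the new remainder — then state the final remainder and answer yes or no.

Step 1: lead(x⁸ + x⁷ − 64x⁶ + 60x⁵ − 26x⁴ − 17x³ + 8x² + 100x − 65) ÷ lead(D) = x⁸ ÷ x² = x⁶. Subtract (x⁶)·D = x⁸ − 8x⁷ + 7x⁶. Remainder: 9x⁷ − 71x⁶ + 60x⁵ − 26x⁴ − 17x³ + 8x² + 100x − 65.
Step 2: lead(9x⁷ − 71x⁶ + 60x⁵ − 26x⁴ − 17x³ + 8x² + 100x − 65) ÷ lead(D) = 9x⁷ ÷ x² = 9x⁵. Subtract (9x⁵)·D = 9x⁷ − 72x⁶ + 63x⁵. Remainder: x⁶ − 3x⁵ − 26x⁴ − 17x³ + 8x² + 100x − 65.
Step 3: lead(x⁶ − 3x⁵ − 26x⁴ − 17x³ + 8x² + 100x − 65) ÷ lead(D) = x⁶ ÷ x² = x⁴. Subtract (x⁴)·D = x⁶ − 8x⁵ + 7x⁴. Remainder: 5x⁵ − 33x⁴ − 17x³ + 8x² + 100x − 65.
Step 4: lead(5x⁵ − 33x⁴ − 17x³ + 8x² + 100x − 65) ÷ lead(D) = 5x⁵ ÷ x² = 5x³. Subtract (5x³)·D = 5x⁵ − 40x⁴ + 35x³. Remainder: 7x⁴ − 52x³ + 8x² + 100x − 65.
Step 5: lead(7x⁴ − 52x³ + 8x² + 100x − 65) ÷ lead(D) = 7x⁴ ÷ x² = 7x². Subtract (7x²)·D = 7x⁴ − 56x³ + 49x². Remainder: 4x³ − 41x² + 100x − 65.
Step 6: lead(4x³ − 41x² + 100x − 65) ÷ lead(D) = 4x³ ÷ x² = 4x. Subtract (4x)·D = 4x³ − 32x² + 28x. Remainder: −9x² + 72x − 65.
Step 7: lead(−9x² + 72x − 65) ÷ lead(D) = −9x² ÷ x² = −9. Subtract (−9)·D = −9x² + 72x − 63. Remainder: −2.

R(x) = −2, so D(x) is not a factor of P(x). no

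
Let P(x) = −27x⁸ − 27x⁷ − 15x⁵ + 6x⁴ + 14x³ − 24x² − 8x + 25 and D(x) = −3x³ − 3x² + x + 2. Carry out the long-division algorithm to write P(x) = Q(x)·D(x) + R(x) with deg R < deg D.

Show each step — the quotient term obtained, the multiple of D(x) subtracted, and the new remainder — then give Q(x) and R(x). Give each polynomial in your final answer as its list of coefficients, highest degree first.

Step 1: lead(−27x⁸ − 27x⁷ − 15x⁵ + 6x⁴ + 14x³ − 24x² − 8x + 25) ÷ lead(D) = −27x⁸ ÷ −3x³ = 9x⁵. Subtract (9x⁵)·D = −27x⁸ − 27x⁷ + 9x⁶ + 18x⁵. Remainder: −9x⁶ − 33x⁵ + 6x⁴ + 14x³ − 24x² − 8x + 25.
Step 2: lead(−9x⁶ − 33x⁵ + 6x⁴ + 14x³ − 24x² − 8x + 25) ÷ lead(D) = −9x⁶ ÷ −3x³ = 3x³. Subtract (3x³)·D = −9x⁶ − 9x⁵ + 3x⁴ + 6x³. Remainder: −24x⁵ + 3x⁴ + 8x³ − 24x² − 8x + 25.
Step 3: lead(−24x⁵ + 3x⁴ + 8x³ − 24x² − 8x + 25) ÷ lead(D) = −24x⁵ ÷ −3x³ = 8x². Subtract (8x²)·D = −24x⁵ − 24x⁴ + 8x³ + 16x². Remainder: 27x⁴ − 40x² − 8x + 25.
Step 4: lead(27x⁴ − 40x² − 8x + 25) ÷ lead(D) = 27x⁴ ÷ −3x³ = −9x. Subtract (−9x)·D = 27x⁴ + 27x³ − 9x² − 18x. Remainder: −27x³ − 31x² + 10x + 25.
Step 5: lead(−27x³ − 31x² + 10x + 25) ÷ lead(D) = −27x³ ÷ −3x³ = 9. Subtract (9)·D = −27x³ − 27x² + 9x + 18. Remainder: −4x² + x + 7.

Q = [9, 0, 3, 8, -9, 9]; R = [-4, 1, 7]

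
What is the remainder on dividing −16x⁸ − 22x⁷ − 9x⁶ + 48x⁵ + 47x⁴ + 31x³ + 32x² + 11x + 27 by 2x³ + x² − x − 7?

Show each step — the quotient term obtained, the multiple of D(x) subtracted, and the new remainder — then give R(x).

R(x) = −1

Step 1: lead(−16x⁸ − 22x⁷ − 9x⁶ + 48x⁵ + 47x⁴ + 31x³ + 32x² + 11x + 27) ÷ lead(D) = −16x⁸ ÷ 2x³ = −8x⁵. Subtract (−8x⁵)·D = −16x⁸ − 8x⁷ + 8x⁶ + 56x⁵. Remainder: −14x⁷ − 17x⁶ − 8x⁵ + 47x⁴ + 31x³ + 32x² + 11x + 27.
Step 2: lead(−14x⁷ − 17x⁶ − 8x⁵ + 47x⁴ + 31x³ + 32x² + 11x + 27) ÷ lead(D) = −14x⁷ ÷ 2x³ = −7x⁴. Subtract (−7x⁴)·D = −14x⁷ − 7x⁶ + 7x⁵ + 49x⁴. Remainder: −10x⁶ − 15x⁵ − 2x⁴ + 31x³ + 32x² + 11x + 27.
Step 3: lead(−10x⁶ − 15x⁵ − 2x⁴ + 31x³ + 32x² + 11x + 27) ÷ lead(D) = −10x⁶ ÷ 2x³ = −5x³. Subtract (−5x³)·D = −10x⁶ − 5x⁵ + 5x⁴ + 35x³. Remainder: −10x⁵ − 7x⁴ − 4x³ + 32x² + 11x + 27.
Step 4: lead(−10x⁵ − 7x⁴ − 4x³ + 32x² + 11x + 27) ÷ lead(D) = −10x⁵ ÷ 2x³ = −5x². Subtract (−5x²)·D = −10x⁵ − 5x⁴ + 5x³ + 35x². Remainder: −2x⁴ − 9x³ − 3x² + 11x + 27.
Step 5: lead(−2x⁴ − 9x³ − 3x² + 11x + 27) ÷ lead(D) = −2x⁴ ÷ 2x³ = −x. Subtract (−x)·D = −2x⁴ − x³ + x² + 7x. Remainder: −8x³ − 4x² + 4x + 27.
Step 6: lead(−8x³ − 4x² + 4x + 27) ÷ lead(D) = −8x³ ÷ 2x³ = −4. Subtract (−4)·D = −8x³ − 4x² + 4x + 28. Remainder: −1.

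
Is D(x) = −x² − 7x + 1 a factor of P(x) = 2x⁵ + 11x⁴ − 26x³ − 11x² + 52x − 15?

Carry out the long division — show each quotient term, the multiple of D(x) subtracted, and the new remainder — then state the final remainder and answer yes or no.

R(x) = −8, so D(x) is not a factor of P(x). no

Step 1: lead(2x⁵ + 11x⁴ − 26x³ − 11x² + 52x − 15) ÷ lead(D) = 2x⁵ ÷ −x² = −2x³. Subtract (−2x³)·D = 2x⁵ + 14x⁴ − 2x³. Remainder: −3x⁴ − 24x³ − 11x² + 52x − 15.
Step 2: lead(−3x⁴ − 24x³ − 11x² + 52x − 15) ÷ lead(D) = −3x⁴ ÷ −x² = 3x². Subtract (3x²)·D = −3x⁴ − 21x³ + 3x². Remainder: −3x³ − 14x² + 52x − 15.
Step 3: lead(−3x³ − 14x² + 52x − 15) ÷ lead(D) = −3x³ ÷ −x² = 3x. Subtract (3x)·D = −3x³ − 21x² + 3x. Remainder: 7x² + 49x − 15.
Step 4: lead(7x² + 49x − 15) ÷ lead(D) = 7x² ÷ −x² = −7. Subtract (−7)·D = 7x² + 49x − 7. Remainder: −8.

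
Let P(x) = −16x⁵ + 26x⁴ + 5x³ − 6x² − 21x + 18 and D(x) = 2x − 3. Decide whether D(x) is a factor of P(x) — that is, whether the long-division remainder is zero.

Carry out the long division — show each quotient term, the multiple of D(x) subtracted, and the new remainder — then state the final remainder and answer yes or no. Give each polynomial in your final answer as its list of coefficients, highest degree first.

R = [0], so D(x) is a factor of P(x). yes

Step 1: lead(−16x⁵ + 26x⁴ + 5x³ − 6x² − 21x + 18) ÷ lead(D) = −16x⁵ ÷ 2x = −8x⁴. Subtract (−8x⁴)·D = −16x⁵ + 24x⁴. Remainder: 2x⁴ + 5x³ − 6x² − 21x + 18.
Step 2: lead(2x⁴ + 5x³ − 6x² − 21x + 18) ÷ lead(D) = 2x⁴ ÷ 2x = x³. Subtract (x³)·D = 2x⁴ − 3x³. Remainder: 8x³ − 6x² − 21x + 18.
Step 3: lead(8x³ − 6x² − 21x + 18) ÷ lead(D) = 8x³ ÷ 2x = 4x². Subtract (4x²)·D = 8x³ − 12x². Remainder: 6x² − 21x + 18.
Step 4: lead(6x² − 21x + 18) ÷ lead(D) = 6x² ÷ 2x = 3x. Subtract (3x)·D = 6x² − 9x. Remainder: −12x + 18.
Step 5: lead(−12x + 18) ÷ lead(D) = −12x ÷ 2x = −6. Subtract (−6)·D = −12x + 18. Remainder: 0.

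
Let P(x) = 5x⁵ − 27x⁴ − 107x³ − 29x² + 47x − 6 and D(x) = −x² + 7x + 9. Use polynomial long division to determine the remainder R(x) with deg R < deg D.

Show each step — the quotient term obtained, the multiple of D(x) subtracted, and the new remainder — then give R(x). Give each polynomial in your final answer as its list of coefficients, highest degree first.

R = [3]

Step 1: lead(5x⁵ − 27x⁴ − 107x³ − 29x² + 47x − 6) ÷ lead(D) = 5x⁵ ÷ −x² = −5x³. Subtract (−5x³)·D = 5x⁵ − 35x⁴ − 45x³. Remainder: 8x⁴ − 62x³ − 29x² + 47x − 6.
Step 2: lead(8x⁴ − 62x³ − 29x² + 47x − 6) ÷ lead(D) = 8x⁴ ÷ −x² = −8x². Subtract (−8x²)·D = 8x⁴ − 56x³ − 72x². Remainder: −6x³ + 43x² + 47x − 6.
Step 3: lead(−6x³ + 43x² + 47x − 6) ÷ lead(D) = −6x³ ÷ −x² = 6x. Subtract (6x)·D = −6x³ + 42x² + 54x. Remainder: x² − 7x − 6.
Step 4: lead(x² − 7x − 6) ÷ lead(D) = x² ÷ −x² = −1. Subtract (−1)·D = x² − 7x − 9. Remainder: 3.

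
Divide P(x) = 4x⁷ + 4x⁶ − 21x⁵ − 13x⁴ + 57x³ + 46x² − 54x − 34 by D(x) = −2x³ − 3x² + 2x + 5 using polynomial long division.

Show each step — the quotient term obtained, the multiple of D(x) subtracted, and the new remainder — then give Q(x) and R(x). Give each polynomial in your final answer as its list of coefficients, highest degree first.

Q = [-2, 1, 7, -8, -7]; R = [6, 0, 1]

Step 1: lead(4x⁷ + 4x⁶ − 21x⁵ − 13x⁴ + 57x³ + 46x² − 54x − 34) ÷ lead(D) = 4x⁷ ÷ −2x³ = −2x⁴. Subtract (−2x⁴)·D = 4x⁷ + 6x⁶ − 4x⁵ − 10x⁴. Remainder: −2x⁶ − 17x⁵ − 3x⁴ + 57x³ + 46x² − 54x − 34.
Step 2: lead(−2x⁶ − 17x⁵ − 3x⁴ + 57x³ + 46x² − 54x − 34) ÷ lead(D) = −2x⁶ ÷ −2x³ = x³. Subtract (x³)·D = −2x⁶ − 3x⁵ + 2x⁴ + 5x³. Remainder: −14x⁵ − 5x⁴ + 52x³ + 46x² − 54x − 34.
Step 3: lead(−14x⁵ − 5x⁴ + 52x³ + 46x² − 54x − 34) ÷ lead(D) = −14x⁵ ÷ −2x³ = 7x². Subtract (7x²)·D = −14x⁵ − 21x⁴ + 14x³ + 35x². Remainder: 16x⁴ + 38x³ + 11x² − 54x − 34.
Step 4: lead(16x⁴ + 38x³ + 11x² − 54x − 34) ÷ lead(D) = 16x⁴ ÷ −2x³ = −8x. Subtract (−8x)·D = 16x⁴ + 24x³ − 16x² − 40x. Remainder: 14x³ + 27x² − 14x − 34.
Step 5: lead(14x³ + 27x² − 14x − 34) ÷ lead(D) = 14x³ ÷ −2x³ = −7. Subtract (−7)·D = 14x³ + 21x² − 14x − 35. Remainder: 6x² + 1.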